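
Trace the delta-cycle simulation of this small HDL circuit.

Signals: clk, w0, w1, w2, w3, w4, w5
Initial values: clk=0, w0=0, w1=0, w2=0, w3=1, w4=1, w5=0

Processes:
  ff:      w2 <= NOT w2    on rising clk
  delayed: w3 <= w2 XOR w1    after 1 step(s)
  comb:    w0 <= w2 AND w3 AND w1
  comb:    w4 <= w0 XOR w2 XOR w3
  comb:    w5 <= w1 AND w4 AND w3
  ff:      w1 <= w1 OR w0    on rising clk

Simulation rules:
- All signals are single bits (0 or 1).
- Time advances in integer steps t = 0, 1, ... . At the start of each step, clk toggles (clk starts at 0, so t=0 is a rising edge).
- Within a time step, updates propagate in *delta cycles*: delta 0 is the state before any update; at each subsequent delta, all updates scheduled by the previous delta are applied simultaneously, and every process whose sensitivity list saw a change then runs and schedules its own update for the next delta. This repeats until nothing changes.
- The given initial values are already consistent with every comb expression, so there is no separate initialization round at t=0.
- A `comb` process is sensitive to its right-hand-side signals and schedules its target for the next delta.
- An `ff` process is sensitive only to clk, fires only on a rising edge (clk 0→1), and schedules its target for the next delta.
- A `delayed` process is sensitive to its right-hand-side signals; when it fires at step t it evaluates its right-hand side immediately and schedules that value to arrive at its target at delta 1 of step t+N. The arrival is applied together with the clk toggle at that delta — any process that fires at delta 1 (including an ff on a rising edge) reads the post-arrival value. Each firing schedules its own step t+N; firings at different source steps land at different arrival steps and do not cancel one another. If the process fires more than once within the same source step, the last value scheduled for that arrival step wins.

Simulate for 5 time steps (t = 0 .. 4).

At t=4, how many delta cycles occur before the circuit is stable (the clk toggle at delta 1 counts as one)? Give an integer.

t=0 Δ0: w3=1 w2=0 w1=0 clk=0 w0=0 w4=1 w5=0
  Δ1: clk:0→1
  Δ2: w2:0→1
  Δ3: w4:1→0
  (3Δ to stable)
t=1 Δ0: w3=1 w2=1 w1=0 clk=1 w0=0 w4=0 w5=0
  Δ1: clk:1→0
  (1Δ to stable)
t=2 Δ0: w3=1 w2=1 w1=0 clk=0 w0=0 w4=0 w5=0
  Δ1: clk:0→1
  Δ2: w2:1→0
  Δ3: w4:0→1
  (3Δ to stable)
t=3 Δ0: w3=1 w2=0 w1=0 clk=1 w0=0 w4=1 w5=0
  Δ1: w3:1→0, clk:1→0
  Δ2: w4:1→0
  (2Δ to stable)
t=4 Δ0: w3=0 w2=0 w1=0 clk=0 w0=0 w4=0 w5=0
  Δ1: clk:0→1
  Δ2: w2:0→1
  Δ3: w4:0→1
  (3Δ to stable)

3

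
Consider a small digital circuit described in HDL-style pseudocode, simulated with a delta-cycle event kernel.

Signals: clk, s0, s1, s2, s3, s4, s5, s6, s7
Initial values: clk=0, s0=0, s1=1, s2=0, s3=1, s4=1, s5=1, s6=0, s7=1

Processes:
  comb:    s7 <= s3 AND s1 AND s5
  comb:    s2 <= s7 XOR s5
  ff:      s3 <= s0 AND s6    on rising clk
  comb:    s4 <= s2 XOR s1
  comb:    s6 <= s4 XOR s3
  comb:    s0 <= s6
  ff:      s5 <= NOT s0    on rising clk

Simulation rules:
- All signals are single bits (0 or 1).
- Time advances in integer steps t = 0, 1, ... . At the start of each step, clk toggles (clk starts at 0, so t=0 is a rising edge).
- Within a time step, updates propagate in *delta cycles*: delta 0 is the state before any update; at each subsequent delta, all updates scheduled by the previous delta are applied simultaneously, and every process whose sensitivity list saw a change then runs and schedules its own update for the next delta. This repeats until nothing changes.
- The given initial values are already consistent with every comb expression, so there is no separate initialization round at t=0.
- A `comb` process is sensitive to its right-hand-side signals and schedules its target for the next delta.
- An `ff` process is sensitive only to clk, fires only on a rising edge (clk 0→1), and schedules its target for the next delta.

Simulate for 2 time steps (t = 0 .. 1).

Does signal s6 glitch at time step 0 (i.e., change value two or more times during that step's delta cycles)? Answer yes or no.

[bits: s0,s4,s7,s3,s1,s2,s5,s6,clk]
t=0: Δ0=011110100 Δ1=011110101 Δ2=011010101 Δ3=010010111 Δ4=110011111 Δ5=100011111 Δ6=100011101 Δ7=000011101 | 7Δ
t=1: Δ0=000011101 Δ1=000011100 | 1Δ

yes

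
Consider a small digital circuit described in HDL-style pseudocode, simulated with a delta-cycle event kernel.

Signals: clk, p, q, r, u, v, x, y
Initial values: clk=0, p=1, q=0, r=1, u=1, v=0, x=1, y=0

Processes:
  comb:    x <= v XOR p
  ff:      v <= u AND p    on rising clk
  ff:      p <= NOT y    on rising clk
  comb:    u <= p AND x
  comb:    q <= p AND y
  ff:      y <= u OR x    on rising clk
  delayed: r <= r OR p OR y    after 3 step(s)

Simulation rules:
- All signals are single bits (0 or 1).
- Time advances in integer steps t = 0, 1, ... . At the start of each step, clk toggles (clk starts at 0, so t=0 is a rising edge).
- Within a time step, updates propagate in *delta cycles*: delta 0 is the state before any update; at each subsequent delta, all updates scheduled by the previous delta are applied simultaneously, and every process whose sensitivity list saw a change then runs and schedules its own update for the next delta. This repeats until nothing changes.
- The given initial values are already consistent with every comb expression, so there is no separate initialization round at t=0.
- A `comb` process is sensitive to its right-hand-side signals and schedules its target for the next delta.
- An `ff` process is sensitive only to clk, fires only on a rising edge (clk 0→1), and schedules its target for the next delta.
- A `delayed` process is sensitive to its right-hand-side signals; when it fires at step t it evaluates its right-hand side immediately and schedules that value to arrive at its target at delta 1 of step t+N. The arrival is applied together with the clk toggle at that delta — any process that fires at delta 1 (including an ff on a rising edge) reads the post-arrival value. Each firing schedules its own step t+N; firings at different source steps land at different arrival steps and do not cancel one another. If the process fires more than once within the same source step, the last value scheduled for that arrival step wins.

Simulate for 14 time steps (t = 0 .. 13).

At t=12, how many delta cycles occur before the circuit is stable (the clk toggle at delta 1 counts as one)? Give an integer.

[bits: u,clk,x,p,y,q,r,v]
t=0: Δ0=10110010 Δ1=11110010 Δ2=11111011 Δ3=11011111 Δ4=01011111 | 4Δ
t=1: Δ0=01011111 Δ1=00011111 | 1Δ
t=2: Δ0=00011111 Δ1=01011111 Δ2=01000110 Δ3=01000010 | 3Δ
t=3: Δ0=01000010 Δ1=00000010 | 1Δ
t=4: Δ0=00000010 Δ1=01000010 Δ2=01010010 Δ3=01110010 Δ4=11110010 | 4Δ
t=5: Δ0=11110010 Δ1=10110010 | 1Δ
t=6: Δ0=10110010 Δ1=11110010 Δ2=11111011 Δ3=11011111 Δ4=01011111 | 4Δ
t=7: Δ0=01011111 Δ1=00011111 | 1Δ
t=8: Δ0=00011111 Δ1=01011111 Δ2=01000110 Δ3=01000010 | 3Δ
t=9: Δ0=01000010 Δ1=00000010 | 1Δ
t=10: Δ0=00000010 Δ1=01000010 Δ2=01010010 Δ3=01110010 Δ4=11110010 | 4Δ
t=11: Δ0=11110010 Δ1=10110010 | 1Δ
t=12: Δ0=10110010 Δ1=11110010 Δ2=11111011 Δ3=11011111 Δ4=01011111 | 4Δ
t=13: Δ0=01011111 Δ1=00011111 | 1Δ

4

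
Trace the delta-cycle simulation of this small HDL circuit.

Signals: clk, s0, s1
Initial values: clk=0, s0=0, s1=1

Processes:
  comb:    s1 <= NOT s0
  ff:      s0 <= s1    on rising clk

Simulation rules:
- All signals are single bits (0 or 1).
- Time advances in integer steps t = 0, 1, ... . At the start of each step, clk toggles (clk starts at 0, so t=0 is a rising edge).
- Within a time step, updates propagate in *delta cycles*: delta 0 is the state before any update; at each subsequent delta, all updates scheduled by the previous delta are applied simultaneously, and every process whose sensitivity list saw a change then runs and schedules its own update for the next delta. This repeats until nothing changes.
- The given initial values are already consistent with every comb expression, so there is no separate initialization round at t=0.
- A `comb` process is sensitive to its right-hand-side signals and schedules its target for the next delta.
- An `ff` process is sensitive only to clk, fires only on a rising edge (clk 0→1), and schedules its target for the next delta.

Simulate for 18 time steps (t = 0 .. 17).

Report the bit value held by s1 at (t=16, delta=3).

0

[bits: s0,s1,clk]
t=0: Δ0=010 Δ1=011 Δ2=111 Δ3=101 | 3Δ
t=1: Δ0=101 Δ1=100 | 1Δ
t=2: Δ0=100 Δ1=101 Δ2=001 Δ3=011 | 3Δ
t=3: Δ0=011 Δ1=010 | 1Δ
t=4: Δ0=010 Δ1=011 Δ2=111 Δ3=101 | 3Δ
t=5: Δ0=101 Δ1=100 | 1Δ
t=6: Δ0=100 Δ1=101 Δ2=001 Δ3=011 | 3Δ
t=7: Δ0=011 Δ1=010 | 1Δ
t=8: Δ0=010 Δ1=011 Δ2=111 Δ3=101 | 3Δ
t=9: Δ0=101 Δ1=100 | 1Δ
t=10: Δ0=100 Δ1=101 Δ2=001 Δ3=011 | 3Δ
t=11: Δ0=011 Δ1=010 | 1Δ
t=12: Δ0=010 Δ1=011 Δ2=111 Δ3=101 | 3Δ
t=13: Δ0=101 Δ1=100 | 1Δ
t=14: Δ0=100 Δ1=101 Δ2=001 Δ3=011 | 3Δ
t=15: Δ0=011 Δ1=010 | 1Δ
t=16: Δ0=010 Δ1=011 Δ2=111 Δ3=101 | 3Δ
t=17: Δ0=101 Δ1=100 | 1Δ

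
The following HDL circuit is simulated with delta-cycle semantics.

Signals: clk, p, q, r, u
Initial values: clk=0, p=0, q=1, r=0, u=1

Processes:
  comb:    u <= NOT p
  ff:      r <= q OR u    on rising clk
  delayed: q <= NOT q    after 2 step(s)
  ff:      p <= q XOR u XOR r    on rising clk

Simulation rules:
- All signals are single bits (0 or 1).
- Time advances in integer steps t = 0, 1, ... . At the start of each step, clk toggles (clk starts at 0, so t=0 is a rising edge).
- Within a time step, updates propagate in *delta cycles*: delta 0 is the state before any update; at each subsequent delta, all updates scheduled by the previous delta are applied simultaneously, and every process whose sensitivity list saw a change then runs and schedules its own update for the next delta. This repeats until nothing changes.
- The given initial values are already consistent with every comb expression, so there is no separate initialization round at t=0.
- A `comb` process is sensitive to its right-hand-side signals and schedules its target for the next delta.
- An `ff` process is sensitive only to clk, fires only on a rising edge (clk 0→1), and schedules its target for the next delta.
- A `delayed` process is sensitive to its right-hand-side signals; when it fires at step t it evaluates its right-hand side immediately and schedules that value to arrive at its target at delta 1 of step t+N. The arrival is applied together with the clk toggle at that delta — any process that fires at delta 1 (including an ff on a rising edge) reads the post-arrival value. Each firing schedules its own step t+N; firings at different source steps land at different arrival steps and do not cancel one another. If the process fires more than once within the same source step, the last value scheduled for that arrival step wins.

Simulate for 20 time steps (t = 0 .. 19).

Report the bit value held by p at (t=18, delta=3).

1

t0.Δ0 clk=0 q=1 u=1 p=0 r=0
t0.Δ1 clk=1 q=1 u=1 p=0 r=0
t0.Δ2 clk=1 q=1 u=1 p=0 r=1
t1.Δ0 clk=1 q=1 u=1 p=0 r=1
t1.Δ1 clk=0 q=1 u=1 p=0 r=1
t2.Δ0 clk=0 q=1 u=1 p=0 r=1
t2.Δ1 clk=1 q=1 u=1 p=0 r=1
t2.Δ2 clk=1 q=1 u=1 p=1 r=1
t2.Δ3 clk=1 q=1 u=0 p=1 r=1
t3.Δ0 clk=1 q=1 u=0 p=1 r=1
t3.Δ1 clk=0 q=1 u=0 p=1 r=1
t4.Δ0 clk=0 q=1 u=0 p=1 r=1
t4.Δ1 clk=1 q=1 u=0 p=1 r=1
t4.Δ2 clk=1 q=1 u=0 p=0 r=1
t4.Δ3 clk=1 q=1 u=1 p=0 r=1
t5.Δ0 clk=1 q=1 u=1 p=0 r=1
t5.Δ1 clk=0 q=1 u=1 p=0 r=1
t6.Δ0 clk=0 q=1 u=1 p=0 r=1
t6.Δ1 clk=1 q=1 u=1 p=0 r=1
t6.Δ2 clk=1 q=1 u=1 p=1 r=1
t6.Δ3 clk=1 q=1 u=0 p=1 r=1
t7.Δ0 clk=1 q=1 u=0 p=1 r=1
t7.Δ1 clk=0 q=1 u=0 p=1 r=1
t8.Δ0 clk=0 q=1 u=0 p=1 r=1
t8.Δ1 clk=1 q=1 u=0 p=1 r=1
t8.Δ2 clk=1 q=1 u=0 p=0 r=1
t8.Δ3 clk=1 q=1 u=1 p=0 r=1
t9.Δ0 clk=1 q=1 u=1 p=0 r=1
t9.Δ1 clk=0 q=1 u=1 p=0 r=1
t10.Δ0 clk=0 q=1 u=1 p=0 r=1
t10.Δ1 clk=1 q=1 u=1 p=0 r=1
t10.Δ2 clk=1 q=1 u=1 p=1 r=1
t10.Δ3 clk=1 q=1 u=0 p=1 r=1
t11.Δ0 clk=1 q=1 u=0 p=1 r=1
t11.Δ1 clk=0 q=1 u=0 p=1 r=1
t12.Δ0 clk=0 q=1 u=0 p=1 r=1
t12.Δ1 clk=1 q=1 u=0 p=1 r=1
t12.Δ2 clk=1 q=1 u=0 p=0 r=1
t12.Δ3 clk=1 q=1 u=1 p=0 r=1
t13.Δ0 clk=1 q=1 u=1 p=0 r=1
t13.Δ1 clk=0 q=1 u=1 p=0 r=1
t14.Δ0 clk=0 q=1 u=1 p=0 r=1
t14.Δ1 clk=1 q=1 u=1 p=0 r=1
t14.Δ2 clk=1 q=1 u=1 p=1 r=1
t14.Δ3 clk=1 q=1 u=0 p=1 r=1
t15.Δ0 clk=1 q=1 u=0 p=1 r=1
t15.Δ1 clk=0 q=1 u=0 p=1 r=1
t16.Δ0 clk=0 q=1 u=0 p=1 r=1
t16.Δ1 clk=1 q=1 u=0 p=1 r=1
t16.Δ2 clk=1 q=1 u=0 p=0 r=1
t16.Δ3 clk=1 q=1 u=1 p=0 r=1
t17.Δ0 clk=1 q=1 u=1 p=0 r=1
t17.Δ1 clk=0 q=1 u=1 p=0 r=1
t18.Δ0 clk=0 q=1 u=1 p=0 r=1
t18.Δ1 clk=1 q=1 u=1 p=0 r=1
t18.Δ2 clk=1 q=1 u=1 p=1 r=1
t18.Δ3 clk=1 q=1 u=0 p=1 r=1
t19.Δ0 clk=1 q=1 u=0 p=1 r=1
t19.Δ1 clk=0 q=1 u=0 p=1 r=1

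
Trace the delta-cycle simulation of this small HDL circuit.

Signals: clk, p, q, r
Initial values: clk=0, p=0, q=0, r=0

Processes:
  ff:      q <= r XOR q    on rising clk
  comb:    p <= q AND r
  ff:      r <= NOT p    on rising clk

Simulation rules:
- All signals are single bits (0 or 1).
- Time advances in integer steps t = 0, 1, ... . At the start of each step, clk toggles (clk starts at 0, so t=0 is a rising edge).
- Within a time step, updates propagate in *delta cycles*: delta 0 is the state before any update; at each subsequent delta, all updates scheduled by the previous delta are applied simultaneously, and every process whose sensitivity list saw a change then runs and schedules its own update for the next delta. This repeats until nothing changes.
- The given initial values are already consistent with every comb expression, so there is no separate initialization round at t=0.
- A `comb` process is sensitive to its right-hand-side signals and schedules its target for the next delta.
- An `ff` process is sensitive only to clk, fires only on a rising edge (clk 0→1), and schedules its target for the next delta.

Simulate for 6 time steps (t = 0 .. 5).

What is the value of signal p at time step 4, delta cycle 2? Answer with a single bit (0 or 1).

1

t0.Δ0 p=0 q=0 r=0 clk=0
t0.Δ1 p=0 q=0 r=0 clk=1
t0.Δ2 p=0 q=0 r=1 clk=1
t1.Δ0 p=0 q=0 r=1 clk=1
t1.Δ1 p=0 q=0 r=1 clk=0
t2.Δ0 p=0 q=0 r=1 clk=0
t2.Δ1 p=0 q=0 r=1 clk=1
t2.Δ2 p=0 q=1 r=1 clk=1
t2.Δ3 p=1 q=1 r=1 clk=1
t3.Δ0 p=1 q=1 r=1 clk=1
t3.Δ1 p=1 q=1 r=1 clk=0
t4.Δ0 p=1 q=1 r=1 clk=0
t4.Δ1 p=1 q=1 r=1 clk=1
t4.Δ2 p=1 q=0 r=0 clk=1
t4.Δ3 p=0 q=0 r=0 clk=1
t5.Δ0 p=0 q=0 r=0 clk=1
t5.Δ1 p=0 q=0 r=0 clk=0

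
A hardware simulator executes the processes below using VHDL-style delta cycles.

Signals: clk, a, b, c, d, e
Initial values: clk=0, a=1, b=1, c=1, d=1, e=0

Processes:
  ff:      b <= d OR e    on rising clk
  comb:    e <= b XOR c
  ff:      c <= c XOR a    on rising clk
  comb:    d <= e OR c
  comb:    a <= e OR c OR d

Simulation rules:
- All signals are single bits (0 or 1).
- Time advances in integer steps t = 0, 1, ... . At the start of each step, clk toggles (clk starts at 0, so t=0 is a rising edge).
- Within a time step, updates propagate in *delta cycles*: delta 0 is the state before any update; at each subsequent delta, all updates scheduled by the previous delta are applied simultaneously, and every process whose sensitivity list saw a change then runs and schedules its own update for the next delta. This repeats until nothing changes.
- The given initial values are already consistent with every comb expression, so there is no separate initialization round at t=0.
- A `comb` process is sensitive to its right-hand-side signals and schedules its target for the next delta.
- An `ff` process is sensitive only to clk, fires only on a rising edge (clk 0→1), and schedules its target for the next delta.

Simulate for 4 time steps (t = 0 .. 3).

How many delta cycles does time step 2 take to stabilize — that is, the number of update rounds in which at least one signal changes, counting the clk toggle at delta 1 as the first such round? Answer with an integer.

t=0 Δ0: b=1 e=0 c=1 clk=0 a=1 d=1
  Δ1: clk:0→1
  Δ2: c:1→0
  Δ3: e:0→1, d:1→0
  Δ4: d:0→1
  (4Δ to stable)
t=1 Δ0: b=1 e=1 c=0 clk=1 a=1 d=1
  Δ1: clk:1→0
  (1Δ to stable)
t=2 Δ0: b=1 e=1 c=0 clk=0 a=1 d=1
  Δ1: clk:0→1
  Δ2: c:0→1
  Δ3: e:1→0
  (3Δ to stable)
t=3 Δ0: b=1 e=0 c=1 clk=1 a=1 d=1
  Δ1: clk:1→0
  (1Δ to stable)

3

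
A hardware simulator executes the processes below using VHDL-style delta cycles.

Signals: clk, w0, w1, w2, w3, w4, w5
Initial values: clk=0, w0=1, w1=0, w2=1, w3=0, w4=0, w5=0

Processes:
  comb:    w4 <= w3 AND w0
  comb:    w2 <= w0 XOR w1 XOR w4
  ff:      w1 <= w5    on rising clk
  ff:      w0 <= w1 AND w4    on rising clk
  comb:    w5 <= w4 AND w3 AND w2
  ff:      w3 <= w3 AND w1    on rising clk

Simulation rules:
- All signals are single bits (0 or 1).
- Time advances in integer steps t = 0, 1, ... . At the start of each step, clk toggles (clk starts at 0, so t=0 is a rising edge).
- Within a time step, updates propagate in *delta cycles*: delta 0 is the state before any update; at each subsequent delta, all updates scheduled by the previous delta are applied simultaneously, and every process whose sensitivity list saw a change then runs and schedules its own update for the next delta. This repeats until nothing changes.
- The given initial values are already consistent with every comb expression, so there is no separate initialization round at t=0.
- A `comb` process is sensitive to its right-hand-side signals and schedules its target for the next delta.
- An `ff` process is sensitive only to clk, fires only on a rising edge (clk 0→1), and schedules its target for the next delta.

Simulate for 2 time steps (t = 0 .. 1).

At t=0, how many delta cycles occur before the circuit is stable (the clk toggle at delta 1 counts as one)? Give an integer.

3

t=0 Δ0: w3=0 w0=1 w4=0 w1=0 clk=0 w2=1 w5=0
  Δ1: clk:0→1
  Δ2: w0:1→0
  Δ3: w2:1→0
  (3Δ to stable)
t=1 Δ0: w3=0 w0=0 w4=0 w1=0 clk=1 w2=0 w5=0
  Δ1: clk:1→0
  (1Δ to stable)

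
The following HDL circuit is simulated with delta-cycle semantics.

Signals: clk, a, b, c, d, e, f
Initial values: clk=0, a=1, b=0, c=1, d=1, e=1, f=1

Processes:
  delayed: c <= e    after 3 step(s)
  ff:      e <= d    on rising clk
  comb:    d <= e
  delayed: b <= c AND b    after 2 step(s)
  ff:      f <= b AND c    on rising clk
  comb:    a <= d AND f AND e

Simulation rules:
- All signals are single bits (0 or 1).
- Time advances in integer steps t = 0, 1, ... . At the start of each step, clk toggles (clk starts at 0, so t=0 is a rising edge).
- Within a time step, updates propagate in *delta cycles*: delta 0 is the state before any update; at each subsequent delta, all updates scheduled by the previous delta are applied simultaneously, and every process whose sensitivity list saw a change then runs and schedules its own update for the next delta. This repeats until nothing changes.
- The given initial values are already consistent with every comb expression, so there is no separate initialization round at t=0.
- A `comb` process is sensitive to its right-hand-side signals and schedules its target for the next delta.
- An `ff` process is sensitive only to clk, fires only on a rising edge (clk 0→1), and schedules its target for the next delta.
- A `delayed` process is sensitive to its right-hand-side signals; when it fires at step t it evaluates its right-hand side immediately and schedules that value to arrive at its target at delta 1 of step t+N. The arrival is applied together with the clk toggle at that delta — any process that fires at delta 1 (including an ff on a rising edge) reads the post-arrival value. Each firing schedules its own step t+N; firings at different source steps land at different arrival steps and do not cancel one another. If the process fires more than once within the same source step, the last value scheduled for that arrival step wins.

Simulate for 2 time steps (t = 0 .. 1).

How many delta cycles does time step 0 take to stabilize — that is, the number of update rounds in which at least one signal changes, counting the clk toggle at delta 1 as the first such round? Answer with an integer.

t=0 Δ0: clk=0 b=0 c=1 d=1 e=1 f=1 a=1
  Δ1: clk:0→1
  Δ2: f:1→0
  Δ3: a:1→0
  (3Δ to stable)
t=1 Δ0: clk=1 b=0 c=1 d=1 e=1 f=0 a=0
  Δ1: clk:1→0
  (1Δ to stable)

3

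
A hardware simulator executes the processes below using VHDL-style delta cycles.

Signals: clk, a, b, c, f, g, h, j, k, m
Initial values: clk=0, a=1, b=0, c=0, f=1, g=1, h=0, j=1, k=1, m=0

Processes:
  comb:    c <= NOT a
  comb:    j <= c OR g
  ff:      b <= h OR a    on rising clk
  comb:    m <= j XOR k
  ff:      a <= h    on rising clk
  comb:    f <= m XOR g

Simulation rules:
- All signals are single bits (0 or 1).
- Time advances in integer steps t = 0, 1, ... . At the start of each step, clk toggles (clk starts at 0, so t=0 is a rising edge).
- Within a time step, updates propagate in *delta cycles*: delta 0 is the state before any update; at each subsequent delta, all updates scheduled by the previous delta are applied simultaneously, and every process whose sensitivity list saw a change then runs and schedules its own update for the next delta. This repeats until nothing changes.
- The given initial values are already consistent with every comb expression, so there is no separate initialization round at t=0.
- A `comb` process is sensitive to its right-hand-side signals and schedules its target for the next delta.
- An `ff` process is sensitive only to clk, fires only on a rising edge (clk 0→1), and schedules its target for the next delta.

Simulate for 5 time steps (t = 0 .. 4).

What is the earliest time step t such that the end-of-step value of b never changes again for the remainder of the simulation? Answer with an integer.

t=0 Δ0: j=1 h=0 a=1 k=1 c=0 f=1 clk=0 b=0 m=0 g=1
  Δ1: clk:0→1
  Δ2: a:1→0, b:0→1
  Δ3: c:0→1
  (3Δ to stable)
t=1 Δ0: j=1 h=0 a=0 k=1 c=1 f=1 clk=1 b=1 m=0 g=1
  Δ1: clk:1→0
  (1Δ to stable)
t=2 Δ0: j=1 h=0 a=0 k=1 c=1 f=1 clk=0 b=1 m=0 g=1
  Δ1: clk:0→1
  Δ2: b:1→0
  (2Δ to stable)
t=3 Δ0: j=1 h=0 a=0 k=1 c=1 f=1 clk=1 b=0 m=0 g=1
  Δ1: clk:1→0
  (1Δ to stable)
t=4 Δ0: j=1 h=0 a=0 k=1 c=1 f=1 clk=0 b=0 m=0 g=1
  Δ1: clk:0→1
  (1Δ to stable)

2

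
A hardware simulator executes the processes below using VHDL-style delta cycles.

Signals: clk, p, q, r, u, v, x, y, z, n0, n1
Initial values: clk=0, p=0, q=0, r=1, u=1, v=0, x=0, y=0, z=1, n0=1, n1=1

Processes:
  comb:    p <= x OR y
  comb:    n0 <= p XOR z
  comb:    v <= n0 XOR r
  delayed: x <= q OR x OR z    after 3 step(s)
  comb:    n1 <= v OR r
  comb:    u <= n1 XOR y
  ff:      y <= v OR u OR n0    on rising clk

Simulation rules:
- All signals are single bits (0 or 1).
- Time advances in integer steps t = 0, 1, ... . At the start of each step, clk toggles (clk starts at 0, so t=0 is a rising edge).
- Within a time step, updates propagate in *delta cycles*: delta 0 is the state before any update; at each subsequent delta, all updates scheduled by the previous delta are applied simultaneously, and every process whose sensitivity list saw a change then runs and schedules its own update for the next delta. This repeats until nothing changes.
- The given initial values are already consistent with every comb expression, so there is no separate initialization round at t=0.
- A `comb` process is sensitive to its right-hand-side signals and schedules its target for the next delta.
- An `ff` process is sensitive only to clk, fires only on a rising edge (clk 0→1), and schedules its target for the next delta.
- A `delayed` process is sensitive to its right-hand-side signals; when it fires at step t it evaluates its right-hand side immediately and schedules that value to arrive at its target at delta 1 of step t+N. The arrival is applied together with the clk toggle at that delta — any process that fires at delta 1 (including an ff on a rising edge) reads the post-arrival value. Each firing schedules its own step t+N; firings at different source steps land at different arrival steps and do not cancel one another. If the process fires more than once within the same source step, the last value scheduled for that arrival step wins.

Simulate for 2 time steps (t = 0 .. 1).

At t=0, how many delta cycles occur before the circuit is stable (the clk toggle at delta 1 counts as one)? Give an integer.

t=0 Δ0: q=0 p=0 v=0 n0=1 clk=0 y=0 x=0 r=1 z=1 u=1 n1=1
  Δ1: clk:0→1
  Δ2: y:0→1
  Δ3: p:0→1, u:1→0
  Δ4: n0:1→0
  Δ5: v:0→1
  (5Δ to stable)
t=1 Δ0: q=0 p=1 v=1 n0=0 clk=1 y=1 x=0 r=1 z=1 u=0 n1=1
  Δ1: clk:1→0
  (1Δ to stable)

5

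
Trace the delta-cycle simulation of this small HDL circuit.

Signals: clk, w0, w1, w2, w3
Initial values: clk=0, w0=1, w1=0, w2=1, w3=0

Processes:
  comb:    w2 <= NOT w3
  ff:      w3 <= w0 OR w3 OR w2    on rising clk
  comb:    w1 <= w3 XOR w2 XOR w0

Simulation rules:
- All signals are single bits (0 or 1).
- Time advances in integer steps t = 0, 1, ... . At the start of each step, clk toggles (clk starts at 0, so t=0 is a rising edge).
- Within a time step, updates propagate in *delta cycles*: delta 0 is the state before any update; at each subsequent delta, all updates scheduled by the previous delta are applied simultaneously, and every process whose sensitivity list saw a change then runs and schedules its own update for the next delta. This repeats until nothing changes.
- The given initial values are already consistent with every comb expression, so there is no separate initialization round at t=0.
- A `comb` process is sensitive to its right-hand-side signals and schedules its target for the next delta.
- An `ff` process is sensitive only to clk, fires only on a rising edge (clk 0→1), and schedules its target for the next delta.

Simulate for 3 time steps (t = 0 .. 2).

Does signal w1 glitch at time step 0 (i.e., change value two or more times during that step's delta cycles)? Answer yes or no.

t0.Δ0 w0=1 w3=0 w2=1 w1=0 clk=0
t0.Δ1 w0=1 w3=0 w2=1 w1=0 clk=1
t0.Δ2 w0=1 w3=1 w2=1 w1=0 clk=1
t0.Δ3 w0=1 w3=1 w2=0 w1=1 clk=1
t0.Δ4 w0=1 w3=1 w2=0 w1=0 clk=1
t1.Δ0 w0=1 w3=1 w2=0 w1=0 clk=1
t1.Δ1 w0=1 w3=1 w2=0 w1=0 clk=0
t2.Δ0 w0=1 w3=1 w2=0 w1=0 clk=0
t2.Δ1 w0=1 w3=1 w2=0 w1=0 clk=1

yes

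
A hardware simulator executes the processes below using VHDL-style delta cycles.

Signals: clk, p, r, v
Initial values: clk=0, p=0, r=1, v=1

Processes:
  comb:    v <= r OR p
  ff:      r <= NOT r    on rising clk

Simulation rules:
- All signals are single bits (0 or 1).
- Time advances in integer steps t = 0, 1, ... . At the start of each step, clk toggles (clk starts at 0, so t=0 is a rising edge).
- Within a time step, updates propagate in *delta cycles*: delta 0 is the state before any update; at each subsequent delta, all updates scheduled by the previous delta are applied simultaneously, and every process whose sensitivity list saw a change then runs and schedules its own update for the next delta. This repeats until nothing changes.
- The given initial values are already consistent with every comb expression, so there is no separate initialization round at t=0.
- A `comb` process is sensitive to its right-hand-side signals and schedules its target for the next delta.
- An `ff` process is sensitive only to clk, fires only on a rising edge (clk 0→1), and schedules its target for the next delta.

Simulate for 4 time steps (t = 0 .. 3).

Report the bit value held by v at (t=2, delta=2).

0

[bits: clk,v,p,r]
t=0: Δ0=0101 Δ1=1101 Δ2=1100 Δ3=1000 | 3Δ
t=1: Δ0=1000 Δ1=0000 | 1Δ
t=2: Δ0=0000 Δ1=1000 Δ2=1001 Δ3=1101 | 3Δ
t=3: Δ0=1101 Δ1=0101 | 1Δ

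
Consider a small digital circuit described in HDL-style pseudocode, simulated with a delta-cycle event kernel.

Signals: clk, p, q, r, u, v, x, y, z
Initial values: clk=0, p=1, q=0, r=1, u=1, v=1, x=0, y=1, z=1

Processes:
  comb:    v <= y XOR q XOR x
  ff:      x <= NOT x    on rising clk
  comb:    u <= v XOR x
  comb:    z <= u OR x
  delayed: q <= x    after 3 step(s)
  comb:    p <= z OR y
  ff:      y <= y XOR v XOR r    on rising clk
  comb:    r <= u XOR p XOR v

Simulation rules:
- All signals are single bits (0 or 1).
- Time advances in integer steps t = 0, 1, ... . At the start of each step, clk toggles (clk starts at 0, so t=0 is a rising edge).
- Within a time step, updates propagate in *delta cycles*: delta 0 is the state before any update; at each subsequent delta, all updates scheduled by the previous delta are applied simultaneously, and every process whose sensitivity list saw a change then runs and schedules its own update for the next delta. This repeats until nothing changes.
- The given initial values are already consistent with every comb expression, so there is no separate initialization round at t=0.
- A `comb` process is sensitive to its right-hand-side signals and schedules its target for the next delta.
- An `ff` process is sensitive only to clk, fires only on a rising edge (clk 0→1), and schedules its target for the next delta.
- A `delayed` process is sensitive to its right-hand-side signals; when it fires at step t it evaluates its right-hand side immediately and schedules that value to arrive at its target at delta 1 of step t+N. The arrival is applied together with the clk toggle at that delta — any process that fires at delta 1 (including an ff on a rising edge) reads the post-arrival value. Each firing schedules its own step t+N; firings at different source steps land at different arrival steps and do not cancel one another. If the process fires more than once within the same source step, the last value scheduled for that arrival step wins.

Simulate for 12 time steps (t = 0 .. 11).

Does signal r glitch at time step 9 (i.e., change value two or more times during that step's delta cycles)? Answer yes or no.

yes

t=0 Δ0: p=1 r=1 x=0 v=1 y=1 z=1 u=1 clk=0 q=0
  Δ1: clk:0→1
  Δ2: x:0→1
  Δ3: v:1→0, u:1→0
  Δ4: u:0→1
  Δ5: r:1→0
  (5Δ to stable)
t=1 Δ0: p=1 r=0 x=1 v=0 y=1 z=1 u=1 clk=1 q=0
  Δ1: clk:1→0
  (1Δ to stable)
t=2 Δ0: p=1 r=0 x=1 v=0 y=1 z=1 u=1 clk=0 q=0
  Δ1: clk:0→1
  Δ2: x:1→0
  Δ3: v:0→1, u:1→0
  Δ4: z:1→0, u:0→1
  Δ5: r:0→1, z:0→1
  (5Δ to stable)
t=3 Δ0: p=1 r=1 x=0 v=1 y=1 z=1 u=1 clk=1 q=0
  Δ1: clk:1→0, q:0→1
  Δ2: v:1→0
  Δ3: r:1→0, u:1→0
  Δ4: r:0→1, z:1→0
  (4Δ to stable)
t=4 Δ0: p=1 r=1 x=0 v=0 y=1 z=0 u=0 clk=0 q=1
  Δ1: clk:0→1
  Δ2: x:0→1, y:1→0
  Δ3: p:1→0, z:0→1, u:0→1
  Δ4: p:0→1
  Δ5: r:1→0
  (5Δ to stable)
t=5 Δ0: p=1 r=0 x=1 v=0 y=0 z=1 u=1 clk=1 q=1
  Δ1: clk:1→0, q:1→0
  Δ2: v:0→1
  Δ3: r:0→1, u:1→0
  Δ4: r:1→0
  (4Δ to stable)
t=6 Δ0: p=1 r=0 x=1 v=1 y=0 z=1 u=0 clk=0 q=0
  Δ1: clk:0→1
  Δ2: x:1→0, y:0→1
  Δ3: z:1→0, u:0→1
  Δ4: r:0→1, z:0→1
  (4Δ to stable)
t=7 Δ0: p=1 r=1 x=0 v=1 y=1 z=1 u=1 clk=1 q=0
  Δ1: clk:1→0, q:0→1
  Δ2: v:1→0
  Δ3: r:1→0, u:1→0
  Δ4: r:0→1, z:1→0
  (4Δ to stable)
t=8 Δ0: p=1 r=1 x=0 v=0 y=1 z=0 u=0 clk=0 q=1
  Δ1: clk:0→1
  Δ2: x:0→1, y:1→0
  Δ3: p:1→0, z:0→1, u:0→1
  Δ4: p:0→1
  Δ5: r:1→0
  (5Δ to stable)
t=9 Δ0: p=1 r=0 x=1 v=0 y=0 z=1 u=1 clk=1 q=1
  Δ1: clk:1→0, q:1→0
  Δ2: v:0→1
  Δ3: r:0→1, u:1→0
  Δ4: r:1→0
  (4Δ to stable)
t=10 Δ0: p=1 r=0 x=1 v=1 y=0 z=1 u=0 clk=0 q=0
  Δ1: clk:0→1
  Δ2: x:1→0, y:0→1
  Δ3: z:1→0, u:0→1
  Δ4: r:0→1, z:0→1
  (4Δ to stable)
t=11 Δ0: p=1 r=1 x=0 v=1 y=1 z=1 u=1 clk=1 q=0
  Δ1: clk:1→0, q:0→1
  Δ2: v:1→0
  Δ3: r:1→0, u:1→0
  Δ4: r:0→1, z:1→0
  (4Δ to stable)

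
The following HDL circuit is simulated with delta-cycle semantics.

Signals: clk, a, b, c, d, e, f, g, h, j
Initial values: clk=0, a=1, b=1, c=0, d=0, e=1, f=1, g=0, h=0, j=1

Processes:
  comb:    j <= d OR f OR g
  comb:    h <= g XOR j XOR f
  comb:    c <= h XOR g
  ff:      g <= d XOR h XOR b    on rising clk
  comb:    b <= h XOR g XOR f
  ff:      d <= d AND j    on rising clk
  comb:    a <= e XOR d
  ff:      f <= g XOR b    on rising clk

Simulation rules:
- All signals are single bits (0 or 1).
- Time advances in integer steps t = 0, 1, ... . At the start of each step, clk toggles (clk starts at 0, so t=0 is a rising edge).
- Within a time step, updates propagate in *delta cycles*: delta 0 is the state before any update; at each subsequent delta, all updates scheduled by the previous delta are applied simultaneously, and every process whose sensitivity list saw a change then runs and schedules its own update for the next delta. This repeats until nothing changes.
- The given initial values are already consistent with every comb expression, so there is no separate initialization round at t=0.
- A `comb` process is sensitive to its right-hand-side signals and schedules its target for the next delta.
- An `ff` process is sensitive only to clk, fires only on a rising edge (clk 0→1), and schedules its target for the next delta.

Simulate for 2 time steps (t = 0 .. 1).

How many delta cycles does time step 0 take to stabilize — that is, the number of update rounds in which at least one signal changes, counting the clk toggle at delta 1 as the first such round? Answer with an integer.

t0.Δ0 f=1 j=1 clk=0 b=1 h=0 c=0 e=1 d=0 g=0 a=1
t0.Δ1 f=1 j=1 clk=1 b=1 h=0 c=0 e=1 d=0 g=0 a=1
t0.Δ2 f=1 j=1 clk=1 b=1 h=0 c=0 e=1 d=0 g=1 a=1
t0.Δ3 f=1 j=1 clk=1 b=0 h=1 c=1 e=1 d=0 g=1 a=1
t0.Δ4 f=1 j=1 clk=1 b=1 h=1 c=0 e=1 d=0 g=1 a=1
t1.Δ0 f=1 j=1 clk=1 b=1 h=1 c=0 e=1 d=0 g=1 a=1
t1.Δ1 f=1 j=1 clk=0 b=1 h=1 c=0 e=1 d=0 g=1 a=1

4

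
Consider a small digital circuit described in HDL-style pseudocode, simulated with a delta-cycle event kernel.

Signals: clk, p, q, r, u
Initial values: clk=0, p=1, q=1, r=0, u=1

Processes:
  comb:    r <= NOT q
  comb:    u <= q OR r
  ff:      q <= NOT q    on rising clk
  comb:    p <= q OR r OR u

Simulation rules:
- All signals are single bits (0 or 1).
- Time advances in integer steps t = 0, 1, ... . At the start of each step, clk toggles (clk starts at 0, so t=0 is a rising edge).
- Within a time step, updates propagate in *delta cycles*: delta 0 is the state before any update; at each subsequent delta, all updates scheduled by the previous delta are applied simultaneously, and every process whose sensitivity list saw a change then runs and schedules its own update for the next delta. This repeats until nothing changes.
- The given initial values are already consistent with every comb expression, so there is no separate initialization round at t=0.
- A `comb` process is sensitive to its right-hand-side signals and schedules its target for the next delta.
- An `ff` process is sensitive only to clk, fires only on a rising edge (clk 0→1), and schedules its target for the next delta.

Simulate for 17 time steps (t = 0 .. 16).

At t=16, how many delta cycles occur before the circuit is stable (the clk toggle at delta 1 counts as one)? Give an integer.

4

t=0 Δ0: clk=0 r=0 p=1 q=1 u=1
  Δ1: clk:0→1
  Δ2: q:1→0
  Δ3: r:0→1, u:1→0
  Δ4: u:0→1
  (4Δ to stable)
t=1 Δ0: clk=1 r=1 p=1 q=0 u=1
  Δ1: clk:1→0
  (1Δ to stable)
t=2 Δ0: clk=0 r=1 p=1 q=0 u=1
  Δ1: clk:0→1
  Δ2: q:0→1
  Δ3: r:1→0
  (3Δ to stable)
t=3 Δ0: clk=1 r=0 p=1 q=1 u=1
  Δ1: clk:1→0
  (1Δ to stable)
t=4 Δ0: clk=0 r=0 p=1 q=1 u=1
  Δ1: clk:0→1
  Δ2: q:1→0
  Δ3: r:0→1, u:1→0
  Δ4: u:0→1
  (4Δ to stable)
t=5 Δ0: clk=1 r=1 p=1 q=0 u=1
  Δ1: clk:1→0
  (1Δ to stable)
t=6 Δ0: clk=0 r=1 p=1 q=0 u=1
  Δ1: clk:0→1
  Δ2: q:0→1
  Δ3: r:1→0
  (3Δ to stable)
t=7 Δ0: clk=1 r=0 p=1 q=1 u=1
  Δ1: clk:1→0
  (1Δ to stable)
t=8 Δ0: clk=0 r=0 p=1 q=1 u=1
  Δ1: clk:0→1
  Δ2: q:1→0
  Δ3: r:0→1, u:1→0
  Δ4: u:0→1
  (4Δ to stable)
t=9 Δ0: clk=1 r=1 p=1 q=0 u=1
  Δ1: clk:1→0
  (1Δ to stable)
t=10 Δ0: clk=0 r=1 p=1 q=0 u=1
  Δ1: clk:0→1
  Δ2: q:0→1
  Δ3: r:1→0
  (3Δ to stable)
t=11 Δ0: clk=1 r=0 p=1 q=1 u=1
  Δ1: clk:1→0
  (1Δ to stable)
t=12 Δ0: clk=0 r=0 p=1 q=1 u=1
  Δ1: clk:0→1
  Δ2: q:1→0
  Δ3: r:0→1, u:1→0
  Δ4: u:0→1
  (4Δ to stable)
t=13 Δ0: clk=1 r=1 p=1 q=0 u=1
  Δ1: clk:1→0
  (1Δ to stable)
t=14 Δ0: clk=0 r=1 p=1 q=0 u=1
  Δ1: clk:0→1
  Δ2: q:0→1
  Δ3: r:1→0
  (3Δ to stable)
t=15 Δ0: clk=1 r=0 p=1 q=1 u=1
  Δ1: clk:1→0
  (1Δ to stable)
t=16 Δ0: clk=0 r=0 p=1 q=1 u=1
  Δ1: clk:0→1
  Δ2: q:1→0
  Δ3: r:0→1, u:1→0
  Δ4: u:0→1
  (4Δ to stable)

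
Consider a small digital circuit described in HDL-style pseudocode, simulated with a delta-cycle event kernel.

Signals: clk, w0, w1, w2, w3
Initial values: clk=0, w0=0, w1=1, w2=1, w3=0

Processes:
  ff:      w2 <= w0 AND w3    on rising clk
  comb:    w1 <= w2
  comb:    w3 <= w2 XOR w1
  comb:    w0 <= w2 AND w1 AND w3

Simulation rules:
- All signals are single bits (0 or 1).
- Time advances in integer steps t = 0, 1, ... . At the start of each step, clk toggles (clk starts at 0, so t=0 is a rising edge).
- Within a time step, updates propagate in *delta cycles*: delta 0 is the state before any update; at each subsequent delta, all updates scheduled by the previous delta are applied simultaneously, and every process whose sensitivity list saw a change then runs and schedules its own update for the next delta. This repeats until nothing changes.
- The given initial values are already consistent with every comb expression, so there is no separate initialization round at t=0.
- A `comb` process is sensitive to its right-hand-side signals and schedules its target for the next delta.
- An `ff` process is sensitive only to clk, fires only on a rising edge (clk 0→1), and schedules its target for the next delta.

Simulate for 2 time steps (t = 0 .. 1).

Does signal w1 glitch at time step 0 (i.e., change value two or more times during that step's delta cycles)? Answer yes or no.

t=0 Δ0: w2=1 w3=0 w0=0 clk=0 w1=1
  Δ1: clk:0→1
  Δ2: w2:1→0
  Δ3: w3:0→1, w1:1→0
  Δ4: w3:1→0
  (4Δ to stable)
t=1 Δ0: w2=0 w3=0 w0=0 clk=1 w1=0
  Δ1: clk:1→0
  (1Δ to stable)

no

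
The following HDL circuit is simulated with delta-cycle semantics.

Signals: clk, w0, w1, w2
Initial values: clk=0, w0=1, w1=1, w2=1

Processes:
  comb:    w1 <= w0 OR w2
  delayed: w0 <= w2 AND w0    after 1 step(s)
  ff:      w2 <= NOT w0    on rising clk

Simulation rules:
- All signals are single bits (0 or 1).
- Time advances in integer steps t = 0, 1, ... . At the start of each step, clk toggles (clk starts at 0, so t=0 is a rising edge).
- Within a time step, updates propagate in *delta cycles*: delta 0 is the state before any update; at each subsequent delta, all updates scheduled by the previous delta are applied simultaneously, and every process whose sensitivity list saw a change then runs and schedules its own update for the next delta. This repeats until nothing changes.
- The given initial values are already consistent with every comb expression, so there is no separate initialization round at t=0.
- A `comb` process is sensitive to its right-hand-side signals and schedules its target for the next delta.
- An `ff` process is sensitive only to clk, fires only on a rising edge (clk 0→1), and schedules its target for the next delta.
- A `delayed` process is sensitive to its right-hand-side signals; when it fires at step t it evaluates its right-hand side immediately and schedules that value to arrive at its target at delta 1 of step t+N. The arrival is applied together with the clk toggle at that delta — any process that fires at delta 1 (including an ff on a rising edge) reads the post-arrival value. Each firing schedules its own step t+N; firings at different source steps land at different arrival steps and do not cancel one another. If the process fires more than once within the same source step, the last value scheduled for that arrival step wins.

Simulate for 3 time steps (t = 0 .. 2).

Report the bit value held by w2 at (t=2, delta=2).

t=0 Δ0: clk=0 w0=1 w2=1 w1=1
  Δ1: clk:0→1
  Δ2: w2:1→0
  (2Δ to stable)
t=1 Δ0: clk=1 w0=1 w2=0 w1=1
  Δ1: clk:1→0, w0:1→0
  Δ2: w1:1→0
  (2Δ to stable)
t=2 Δ0: clk=0 w0=0 w2=0 w1=0
  Δ1: clk:0→1
  Δ2: w2:0→1
  Δ3: w1:0→1
  (3Δ to stable)

1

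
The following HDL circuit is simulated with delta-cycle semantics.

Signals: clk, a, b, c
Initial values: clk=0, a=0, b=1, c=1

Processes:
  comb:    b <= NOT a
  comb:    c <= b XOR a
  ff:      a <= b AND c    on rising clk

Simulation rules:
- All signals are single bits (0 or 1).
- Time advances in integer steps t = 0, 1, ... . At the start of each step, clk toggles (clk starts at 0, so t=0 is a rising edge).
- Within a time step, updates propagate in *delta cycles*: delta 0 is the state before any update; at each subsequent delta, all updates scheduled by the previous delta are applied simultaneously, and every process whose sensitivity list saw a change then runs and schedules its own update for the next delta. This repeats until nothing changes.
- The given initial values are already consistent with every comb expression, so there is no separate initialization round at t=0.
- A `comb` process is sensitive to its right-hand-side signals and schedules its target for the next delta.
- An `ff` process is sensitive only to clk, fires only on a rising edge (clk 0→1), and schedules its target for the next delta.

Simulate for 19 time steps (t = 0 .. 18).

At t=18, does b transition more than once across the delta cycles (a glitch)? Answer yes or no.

no

[bits: c,a,clk,b]
t=0: Δ0=1001 Δ1=1011 Δ2=1111 Δ3=0110 Δ4=1110 | 4Δ
t=1: Δ0=1110 Δ1=1100 | 1Δ
t=2: Δ0=1100 Δ1=1110 Δ2=1010 Δ3=0011 Δ4=1011 | 4Δ
t=3: Δ0=1011 Δ1=1001 | 1Δ
t=4: Δ0=1001 Δ1=1011 Δ2=1111 Δ3=0110 Δ4=1110 | 4Δ
t=5: Δ0=1110 Δ1=1100 | 1Δ
t=6: Δ0=1100 Δ1=1110 Δ2=1010 Δ3=0011 Δ4=1011 | 4Δ
t=7: Δ0=1011 Δ1=1001 | 1Δ
t=8: Δ0=1001 Δ1=1011 Δ2=1111 Δ3=0110 Δ4=1110 | 4Δ
t=9: Δ0=1110 Δ1=1100 | 1Δ
t=10: Δ0=1100 Δ1=1110 Δ2=1010 Δ3=0011 Δ4=1011 | 4Δ
t=11: Δ0=1011 Δ1=1001 | 1Δ
t=12: Δ0=1001 Δ1=1011 Δ2=1111 Δ3=0110 Δ4=1110 | 4Δ
t=13: Δ0=1110 Δ1=1100 | 1Δ
t=14: Δ0=1100 Δ1=1110 Δ2=1010 Δ3=0011 Δ4=1011 | 4Δ
t=15: Δ0=1011 Δ1=1001 | 1Δ
t=16: Δ0=1001 Δ1=1011 Δ2=1111 Δ3=0110 Δ4=1110 | 4Δ
t=17: Δ0=1110 Δ1=1100 | 1Δ
t=18: Δ0=1100 Δ1=1110 Δ2=1010 Δ3=0011 Δ4=1011 | 4Δ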